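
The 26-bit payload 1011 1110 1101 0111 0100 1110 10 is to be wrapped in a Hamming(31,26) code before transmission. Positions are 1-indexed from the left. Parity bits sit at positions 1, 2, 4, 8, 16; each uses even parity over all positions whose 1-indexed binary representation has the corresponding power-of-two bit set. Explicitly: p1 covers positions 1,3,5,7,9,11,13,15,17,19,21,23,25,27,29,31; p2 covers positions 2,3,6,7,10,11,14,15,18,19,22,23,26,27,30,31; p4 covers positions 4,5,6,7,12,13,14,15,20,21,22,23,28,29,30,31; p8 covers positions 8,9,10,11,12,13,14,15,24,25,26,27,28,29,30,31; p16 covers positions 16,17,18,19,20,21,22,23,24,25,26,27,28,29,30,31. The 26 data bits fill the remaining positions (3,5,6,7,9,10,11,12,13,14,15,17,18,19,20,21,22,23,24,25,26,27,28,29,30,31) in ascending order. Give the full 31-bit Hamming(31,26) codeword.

Place data bits at non-power-of-two positions: b3=1, b5=0, b6=1, b7=1, b9=1, b10=1, b11=1, b12=0, b13=1, b14=1, b15=0, b17=1, b18=0, b19=1, b20=1, b21=1, b22=0, b23=1, b24=0, b25=0, b26=1, b27=1, b28=1, b29=0, b30=1, b31=0.
p1 = XOR of data positions {3,5,7,9,11,13,15,17,19,21,23,25,27,29,31} = 1⊕0⊕1⊕1⊕1⊕1⊕0⊕1⊕1⊕1⊕1⊕0⊕1⊕0⊕0 = 0
p2 = XOR of data positions {3,6,7,10,11,14,15,18,19,22,23,26,27,30,31} = 1⊕1⊕1⊕1⊕1⊕1⊕0⊕0⊕1⊕0⊕1⊕1⊕1⊕1⊕0 = 1
p4 = XOR of data positions {5,6,7,12,13,14,15,20,21,22,23,28,29,30,31} = 0⊕1⊕1⊕0⊕1⊕1⊕0⊕1⊕1⊕0⊕1⊕1⊕0⊕1⊕0 = 1
p8 = XOR of data positions {9,10,11,12,13,14,15,24,25,26,27,28,29,30,31} = 1⊕1⊕1⊕0⊕1⊕1⊕0⊕0⊕0⊕1⊕1⊕1⊕0⊕1⊕0 = 1
p16 = XOR of data positions {17,18,19,20,21,22,23,24,25,26,27,28,29,30,31} = 1⊕0⊕1⊕1⊕1⊕0⊕1⊕0⊕0⊕1⊕1⊕1⊕0⊕1⊕0 = 1
Codeword b1..b31 = 0111011111101101101110100111010

0111011111101101101110100111010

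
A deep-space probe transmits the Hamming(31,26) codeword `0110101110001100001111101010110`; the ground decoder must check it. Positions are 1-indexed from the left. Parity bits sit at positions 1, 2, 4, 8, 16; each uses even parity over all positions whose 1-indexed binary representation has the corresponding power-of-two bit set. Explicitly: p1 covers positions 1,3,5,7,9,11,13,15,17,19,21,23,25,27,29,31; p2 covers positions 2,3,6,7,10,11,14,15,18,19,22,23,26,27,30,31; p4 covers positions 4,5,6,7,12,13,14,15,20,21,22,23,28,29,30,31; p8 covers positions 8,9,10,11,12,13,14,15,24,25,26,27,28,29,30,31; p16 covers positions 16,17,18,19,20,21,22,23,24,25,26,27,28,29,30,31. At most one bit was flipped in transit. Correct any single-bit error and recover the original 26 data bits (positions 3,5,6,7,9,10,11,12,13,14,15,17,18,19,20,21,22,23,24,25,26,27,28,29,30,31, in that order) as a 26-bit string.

11011000110000111101010110

s1: b1⊕b3⊕b5⊕b7⊕b9⊕b11⊕b13⊕b15⊕b17⊕b19⊕b21⊕b23⊕b25⊕b27⊕b29⊕b31 = 0⊕1⊕1⊕1⊕1⊕0⊕1⊕0⊕0⊕1⊕1⊕1⊕1⊕1⊕1⊕0 = 1
s2: b2⊕b3⊕b6⊕b7⊕b10⊕b11⊕b14⊕b15⊕b18⊕b19⊕b22⊕b23⊕b26⊕b27⊕b30⊕b31 = 1⊕1⊕0⊕1⊕0⊕0⊕1⊕0⊕0⊕1⊕1⊕1⊕0⊕1⊕1⊕0 = 1
s4: b4⊕b5⊕b6⊕b7⊕b12⊕b13⊕b14⊕b15⊕b20⊕b21⊕b22⊕b23⊕b28⊕b29⊕b30⊕b31 = 0⊕1⊕0⊕1⊕0⊕1⊕1⊕0⊕1⊕1⊕1⊕1⊕0⊕1⊕1⊕0 = 0
s8: b8⊕b9⊕b10⊕b11⊕b12⊕b13⊕b14⊕b15⊕b24⊕b25⊕b26⊕b27⊕b28⊕b29⊕b30⊕b31 = 1⊕1⊕0⊕0⊕0⊕1⊕1⊕0⊕0⊕1⊕0⊕1⊕0⊕1⊕1⊕0 = 0
s16: b16⊕b17⊕b18⊕b19⊕b20⊕b21⊕b22⊕b23⊕b24⊕b25⊕b26⊕b27⊕b28⊕b29⊕b30⊕b31 = 0⊕0⊕0⊕1⊕1⊕1⊕1⊕1⊕0⊕1⊕0⊕1⊕0⊕1⊕1⊕0 = 1
Syndrome (s16...s1) = 10011 → position 19.
Flip bit 19: corrected codeword = 0110101110001100000111101010110
Data bits at positions 3,5,6,7,9,10,11,12,13,14,15,17,18,19,20,21,22,23,24,25,26,27,28,29,30,31: 11011000110000111101010110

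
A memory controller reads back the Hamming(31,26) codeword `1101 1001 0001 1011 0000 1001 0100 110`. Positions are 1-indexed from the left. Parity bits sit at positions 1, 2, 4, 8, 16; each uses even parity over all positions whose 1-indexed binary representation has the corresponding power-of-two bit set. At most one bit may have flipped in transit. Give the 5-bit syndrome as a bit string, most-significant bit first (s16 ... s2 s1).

s1: b1⊕b3⊕b5⊕b7⊕b9⊕b11⊕b13⊕b15⊕b17⊕b19⊕b21⊕b23⊕b25⊕b27⊕b29⊕b31 = 1⊕0⊕1⊕0⊕0⊕0⊕1⊕1⊕0⊕0⊕1⊕0⊕0⊕0⊕1⊕0 = 0
s2: b2⊕b3⊕b6⊕b7⊕b10⊕b11⊕b14⊕b15⊕b18⊕b19⊕b22⊕b23⊕b26⊕b27⊕b30⊕b31 = 1⊕0⊕0⊕0⊕0⊕0⊕0⊕1⊕0⊕0⊕0⊕0⊕1⊕0⊕1⊕0 = 0
s4: b4⊕b5⊕b6⊕b7⊕b12⊕b13⊕b14⊕b15⊕b20⊕b21⊕b22⊕b23⊕b28⊕b29⊕b30⊕b31 = 1⊕1⊕0⊕0⊕1⊕1⊕0⊕1⊕0⊕1⊕0⊕0⊕0⊕1⊕1⊕0 = 0
s8: b8⊕b9⊕b10⊕b11⊕b12⊕b13⊕b14⊕b15⊕b24⊕b25⊕b26⊕b27⊕b28⊕b29⊕b30⊕b31 = 1⊕0⊕0⊕0⊕1⊕1⊕0⊕1⊕1⊕0⊕1⊕0⊕0⊕1⊕1⊕0 = 0
s16: b16⊕b17⊕b18⊕b19⊕b20⊕b21⊕b22⊕b23⊕b24⊕b25⊕b26⊕b27⊕b28⊕b29⊕b30⊕b31 = 1⊕0⊕0⊕0⊕0⊕1⊕0⊕0⊕1⊕0⊕1⊕0⊕0⊕1⊕1⊕0 = 0
Syndrome (s16...s1) = 00000 → position 0 (no error).

00000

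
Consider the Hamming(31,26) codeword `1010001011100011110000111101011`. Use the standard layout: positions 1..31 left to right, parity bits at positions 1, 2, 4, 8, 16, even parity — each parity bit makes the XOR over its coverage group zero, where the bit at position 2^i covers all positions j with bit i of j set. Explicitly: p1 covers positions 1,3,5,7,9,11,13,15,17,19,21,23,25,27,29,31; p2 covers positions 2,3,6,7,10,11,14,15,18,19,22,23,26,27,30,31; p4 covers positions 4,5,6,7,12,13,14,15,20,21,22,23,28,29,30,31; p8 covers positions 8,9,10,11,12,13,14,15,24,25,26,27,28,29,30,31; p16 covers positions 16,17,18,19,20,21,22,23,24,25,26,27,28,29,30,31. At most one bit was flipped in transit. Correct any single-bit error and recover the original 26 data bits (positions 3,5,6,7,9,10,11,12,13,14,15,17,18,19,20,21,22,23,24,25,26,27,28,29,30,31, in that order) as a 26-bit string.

10011110001110000111101011

s1: b1⊕b3⊕b5⊕b7⊕b9⊕b11⊕b13⊕b15⊕b17⊕b19⊕b21⊕b23⊕b25⊕b27⊕b29⊕b31 = 1⊕1⊕0⊕1⊕1⊕1⊕0⊕1⊕1⊕0⊕0⊕1⊕1⊕0⊕0⊕1 = 0
s2: b2⊕b3⊕b6⊕b7⊕b10⊕b11⊕b14⊕b15⊕b18⊕b19⊕b22⊕b23⊕b26⊕b27⊕b30⊕b31 = 0⊕1⊕0⊕1⊕1⊕1⊕0⊕1⊕1⊕0⊕0⊕1⊕1⊕0⊕1⊕1 = 0
s4: b4⊕b5⊕b6⊕b7⊕b12⊕b13⊕b14⊕b15⊕b20⊕b21⊕b22⊕b23⊕b28⊕b29⊕b30⊕b31 = 0⊕0⊕0⊕1⊕0⊕0⊕0⊕1⊕0⊕0⊕0⊕1⊕1⊕0⊕1⊕1 = 0
s8: b8⊕b9⊕b10⊕b11⊕b12⊕b13⊕b14⊕b15⊕b24⊕b25⊕b26⊕b27⊕b28⊕b29⊕b30⊕b31 = 0⊕1⊕1⊕1⊕0⊕0⊕0⊕1⊕1⊕1⊕1⊕0⊕1⊕0⊕1⊕1 = 0
s16: b16⊕b17⊕b18⊕b19⊕b20⊕b21⊕b22⊕b23⊕b24⊕b25⊕b26⊕b27⊕b28⊕b29⊕b30⊕b31 = 1⊕1⊕1⊕0⊕0⊕0⊕0⊕1⊕1⊕1⊕1⊕0⊕1⊕0⊕1⊕1 = 0
Syndrome (s16...s1) = 00000 → position 0 (no error).
No correction needed.
Data bits at positions 3,5,6,7,9,10,11,12,13,14,15,17,18,19,20,21,22,23,24,25,26,27,28,29,30,31: 10011110001110000111101011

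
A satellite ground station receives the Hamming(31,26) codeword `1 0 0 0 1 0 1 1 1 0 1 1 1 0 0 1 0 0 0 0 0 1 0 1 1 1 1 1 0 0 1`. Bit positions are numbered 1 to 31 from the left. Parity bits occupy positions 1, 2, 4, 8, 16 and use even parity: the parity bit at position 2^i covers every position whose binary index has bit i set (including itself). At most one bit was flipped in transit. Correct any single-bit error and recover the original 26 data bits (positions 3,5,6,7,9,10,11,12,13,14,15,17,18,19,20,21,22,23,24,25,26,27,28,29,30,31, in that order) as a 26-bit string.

01011011000000001011111001

s1: b1⊕b3⊕b5⊕b7⊕b9⊕b11⊕b13⊕b15⊕b17⊕b19⊕b21⊕b23⊕b25⊕b27⊕b29⊕b31 = 1⊕0⊕1⊕1⊕1⊕1⊕1⊕0⊕0⊕0⊕0⊕0⊕1⊕1⊕0⊕1 = 1
s2: b2⊕b3⊕b6⊕b7⊕b10⊕b11⊕b14⊕b15⊕b18⊕b19⊕b22⊕b23⊕b26⊕b27⊕b30⊕b31 = 0⊕0⊕0⊕1⊕0⊕1⊕0⊕0⊕0⊕0⊕1⊕0⊕1⊕1⊕0⊕1 = 0
s4: b4⊕b5⊕b6⊕b7⊕b12⊕b13⊕b14⊕b15⊕b20⊕b21⊕b22⊕b23⊕b28⊕b29⊕b30⊕b31 = 0⊕1⊕0⊕1⊕1⊕1⊕0⊕0⊕0⊕0⊕1⊕0⊕1⊕0⊕0⊕1 = 1
s8: b8⊕b9⊕b10⊕b11⊕b12⊕b13⊕b14⊕b15⊕b24⊕b25⊕b26⊕b27⊕b28⊕b29⊕b30⊕b31 = 1⊕1⊕0⊕1⊕1⊕1⊕0⊕0⊕1⊕1⊕1⊕1⊕1⊕0⊕0⊕1 = 1
s16: b16⊕b17⊕b18⊕b19⊕b20⊕b21⊕b22⊕b23⊕b24⊕b25⊕b26⊕b27⊕b28⊕b29⊕b30⊕b31 = 1⊕0⊕0⊕0⊕0⊕0⊕1⊕0⊕1⊕1⊕1⊕1⊕1⊕0⊕0⊕1 = 0
Syndrome (s16...s1) = 01101 → position 13.
Flip bit 13: corrected codeword = 1000101110110001000001011111001
Data bits at positions 3,5,6,7,9,10,11,12,13,14,15,17,18,19,20,21,22,23,24,25,26,27,28,29,30,31: 01011011000000001011111001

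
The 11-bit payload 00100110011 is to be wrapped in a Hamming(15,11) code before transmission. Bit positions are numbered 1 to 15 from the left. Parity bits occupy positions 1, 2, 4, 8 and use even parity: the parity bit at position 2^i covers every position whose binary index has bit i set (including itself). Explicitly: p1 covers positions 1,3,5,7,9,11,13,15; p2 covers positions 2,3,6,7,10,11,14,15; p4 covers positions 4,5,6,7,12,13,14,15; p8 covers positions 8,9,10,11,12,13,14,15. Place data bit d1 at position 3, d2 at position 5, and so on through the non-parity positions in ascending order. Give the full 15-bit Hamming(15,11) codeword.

010101000110011

Place data bits at non-power-of-two positions: b3=0, b5=0, b6=1, b7=0, b9=0, b10=1, b11=1, b12=0, b13=0, b14=1, b15=1.
p1 = XOR of data positions {3,5,7,9,11,13,15} = 0⊕0⊕0⊕0⊕1⊕0⊕1 = 0
p2 = XOR of data positions {3,6,7,10,11,14,15} = 0⊕1⊕0⊕1⊕1⊕1⊕1 = 1
p4 = XOR of data positions {5,6,7,12,13,14,15} = 0⊕1⊕0⊕0⊕0⊕1⊕1 = 1
p8 = XOR of data positions {9,10,11,12,13,14,15} = 0⊕1⊕1⊕0⊕0⊕1⊕1 = 0
Codeword b1..b15 = 010101000110011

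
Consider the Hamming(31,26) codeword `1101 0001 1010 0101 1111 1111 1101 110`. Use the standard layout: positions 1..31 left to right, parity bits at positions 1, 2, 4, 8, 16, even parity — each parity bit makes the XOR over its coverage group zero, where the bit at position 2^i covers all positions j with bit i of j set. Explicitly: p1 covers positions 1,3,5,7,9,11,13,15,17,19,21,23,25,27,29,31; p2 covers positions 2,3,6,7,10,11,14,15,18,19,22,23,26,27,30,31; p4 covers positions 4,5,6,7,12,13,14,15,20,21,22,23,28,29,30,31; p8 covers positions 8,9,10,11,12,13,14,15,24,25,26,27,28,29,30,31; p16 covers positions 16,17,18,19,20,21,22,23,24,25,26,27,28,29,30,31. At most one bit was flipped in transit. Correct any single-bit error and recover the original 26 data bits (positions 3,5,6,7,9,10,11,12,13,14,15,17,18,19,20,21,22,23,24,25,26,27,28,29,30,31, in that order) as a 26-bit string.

s1: b1⊕b3⊕b5⊕b7⊕b9⊕b11⊕b13⊕b15⊕b17⊕b19⊕b21⊕b23⊕b25⊕b27⊕b29⊕b31 = 1⊕0⊕0⊕0⊕1⊕1⊕0⊕0⊕1⊕1⊕1⊕1⊕1⊕0⊕1⊕0 = 1
s2: b2⊕b3⊕b6⊕b7⊕b10⊕b11⊕b14⊕b15⊕b18⊕b19⊕b22⊕b23⊕b26⊕b27⊕b30⊕b31 = 1⊕0⊕0⊕0⊕0⊕1⊕1⊕0⊕1⊕1⊕1⊕1⊕1⊕0⊕1⊕0 = 1
s4: b4⊕b5⊕b6⊕b7⊕b12⊕b13⊕b14⊕b15⊕b20⊕b21⊕b22⊕b23⊕b28⊕b29⊕b30⊕b31 = 1⊕0⊕0⊕0⊕0⊕0⊕1⊕0⊕1⊕1⊕1⊕1⊕1⊕1⊕1⊕0 = 1
s8: b8⊕b9⊕b10⊕b11⊕b12⊕b13⊕b14⊕b15⊕b24⊕b25⊕b26⊕b27⊕b28⊕b29⊕b30⊕b31 = 1⊕1⊕0⊕1⊕0⊕0⊕1⊕0⊕1⊕1⊕1⊕0⊕1⊕1⊕1⊕0 = 0
s16: b16⊕b17⊕b18⊕b19⊕b20⊕b21⊕b22⊕b23⊕b24⊕b25⊕b26⊕b27⊕b28⊕b29⊕b30⊕b31 = 1⊕1⊕1⊕1⊕1⊕1⊕1⊕1⊕1⊕1⊕1⊕0⊕1⊕1⊕1⊕0 = 0
Syndrome (s16...s1) = 00111 → position 7.
Flip bit 7: corrected codeword = 1101001110100101111111111101110
Data bits at positions 3,5,6,7,9,10,11,12,13,14,15,17,18,19,20,21,22,23,24,25,26,27,28,29,30,31: 00011010010111111111101110

00011010010111111111101110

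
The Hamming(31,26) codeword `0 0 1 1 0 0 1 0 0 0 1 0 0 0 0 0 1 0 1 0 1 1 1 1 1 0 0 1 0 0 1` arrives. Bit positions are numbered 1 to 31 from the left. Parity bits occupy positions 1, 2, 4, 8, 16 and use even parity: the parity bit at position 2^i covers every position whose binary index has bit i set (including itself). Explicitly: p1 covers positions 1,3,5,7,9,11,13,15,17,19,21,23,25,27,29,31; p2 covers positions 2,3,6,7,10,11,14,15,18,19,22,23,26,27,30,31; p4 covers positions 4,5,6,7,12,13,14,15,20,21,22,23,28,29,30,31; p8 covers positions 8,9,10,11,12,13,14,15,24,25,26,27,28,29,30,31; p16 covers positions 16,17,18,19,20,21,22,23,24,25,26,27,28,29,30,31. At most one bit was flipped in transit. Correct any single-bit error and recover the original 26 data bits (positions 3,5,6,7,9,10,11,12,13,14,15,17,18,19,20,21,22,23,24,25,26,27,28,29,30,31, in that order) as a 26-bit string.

s1: b1⊕b3⊕b5⊕b7⊕b9⊕b11⊕b13⊕b15⊕b17⊕b19⊕b21⊕b23⊕b25⊕b27⊕b29⊕b31 = 0⊕1⊕0⊕1⊕0⊕1⊕0⊕0⊕1⊕1⊕1⊕1⊕1⊕0⊕0⊕1 = 1
s2: b2⊕b3⊕b6⊕b7⊕b10⊕b11⊕b14⊕b15⊕b18⊕b19⊕b22⊕b23⊕b26⊕b27⊕b30⊕b31 = 0⊕1⊕0⊕1⊕0⊕1⊕0⊕0⊕0⊕1⊕1⊕1⊕0⊕0⊕0⊕1 = 1
s4: b4⊕b5⊕b6⊕b7⊕b12⊕b13⊕b14⊕b15⊕b20⊕b21⊕b22⊕b23⊕b28⊕b29⊕b30⊕b31 = 1⊕0⊕0⊕1⊕0⊕0⊕0⊕0⊕0⊕1⊕1⊕1⊕1⊕0⊕0⊕1 = 1
s8: b8⊕b9⊕b10⊕b11⊕b12⊕b13⊕b14⊕b15⊕b24⊕b25⊕b26⊕b27⊕b28⊕b29⊕b30⊕b31 = 0⊕0⊕0⊕1⊕0⊕0⊕0⊕0⊕1⊕1⊕0⊕0⊕1⊕0⊕0⊕1 = 1
s16: b16⊕b17⊕b18⊕b19⊕b20⊕b21⊕b22⊕b23⊕b24⊕b25⊕b26⊕b27⊕b28⊕b29⊕b30⊕b31 = 0⊕1⊕0⊕1⊕0⊕1⊕1⊕1⊕1⊕1⊕0⊕0⊕1⊕0⊕0⊕1 = 1
Syndrome (s16...s1) = 11111 → position 31.
Flip bit 31: corrected codeword = 0011001000100000101011111001000
Data bits at positions 3,5,6,7,9,10,11,12,13,14,15,17,18,19,20,21,22,23,24,25,26,27,28,29,30,31: 10010010000101011111001000

10010010000101011111001000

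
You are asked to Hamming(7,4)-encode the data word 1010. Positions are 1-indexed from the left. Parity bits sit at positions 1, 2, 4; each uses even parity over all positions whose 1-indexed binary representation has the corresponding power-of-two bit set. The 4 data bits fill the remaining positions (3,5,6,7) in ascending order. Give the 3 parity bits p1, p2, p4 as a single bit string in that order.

101

Place data bits at non-power-of-two positions: b3=1, b5=0, b6=1, b7=0.
p1 = XOR of data positions {3,5,7} = 1⊕0⊕0 = 1
p2 = XOR of data positions {3,6,7} = 1⊕1⊕0 = 0
p4 = XOR of data positions {5,6,7} = 0⊕1⊕0 = 1
Parity bits p1,p2,p4 = 101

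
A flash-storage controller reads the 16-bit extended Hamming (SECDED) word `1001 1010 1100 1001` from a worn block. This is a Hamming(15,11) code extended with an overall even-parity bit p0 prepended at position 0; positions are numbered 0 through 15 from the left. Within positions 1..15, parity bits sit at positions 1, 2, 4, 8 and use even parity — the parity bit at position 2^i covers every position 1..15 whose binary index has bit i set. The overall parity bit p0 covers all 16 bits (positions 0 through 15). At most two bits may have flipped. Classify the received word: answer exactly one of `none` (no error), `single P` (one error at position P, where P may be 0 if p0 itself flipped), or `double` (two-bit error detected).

s1: b1⊕b3⊕b5⊕b7⊕b9⊕b11⊕b13⊕b15 = 0⊕1⊕0⊕0⊕1⊕0⊕0⊕1 = 1
s2: b2⊕b3⊕b6⊕b7⊕b10⊕b11⊕b14⊕b15 = 0⊕1⊕1⊕0⊕0⊕0⊕0⊕1 = 1
s4: b4⊕b5⊕b6⊕b7⊕b12⊕b13⊕b14⊕b15 = 1⊕0⊕1⊕0⊕1⊕0⊕0⊕1 = 0
s8: b8⊕b9⊕b10⊕b11⊕b12⊕b13⊕b14⊕b15 = 1⊕1⊕0⊕0⊕1⊕0⊕0⊕1 = 0
Syndrome (s8...s1) = 0011 → position 3.
Overall parity (XOR of all 16 bits, including p0): 1⊕0⊕0⊕1⊕1⊕0⊕1⊕0⊕1⊕1⊕0⊕0⊕1⊕0⊕0⊕1 = 0
Overall=0, syndrome position=3 → double-bit error detected (uncorrectable).

double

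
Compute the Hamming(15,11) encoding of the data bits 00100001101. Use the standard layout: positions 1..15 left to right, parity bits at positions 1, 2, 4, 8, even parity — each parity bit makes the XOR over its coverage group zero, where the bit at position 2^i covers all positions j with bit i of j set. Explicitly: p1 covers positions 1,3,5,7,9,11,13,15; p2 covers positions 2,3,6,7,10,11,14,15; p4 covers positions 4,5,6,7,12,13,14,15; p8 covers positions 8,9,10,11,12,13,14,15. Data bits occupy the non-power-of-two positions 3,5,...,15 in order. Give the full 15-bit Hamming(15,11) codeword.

000001010001101

Place data bits at non-power-of-two positions: b3=0, b5=0, b6=1, b7=0, b9=0, b10=0, b11=0, b12=1, b13=1, b14=0, b15=1.
p1 = XOR of data positions {3,5,7,9,11,13,15} = 0⊕0⊕0⊕0⊕0⊕1⊕1 = 0
p2 = XOR of data positions {3,6,7,10,11,14,15} = 0⊕1⊕0⊕0⊕0⊕0⊕1 = 0
p4 = XOR of data positions {5,6,7,12,13,14,15} = 0⊕1⊕0⊕1⊕1⊕0⊕1 = 0
p8 = XOR of data positions {9,10,11,12,13,14,15} = 0⊕0⊕0⊕1⊕1⊕0⊕1 = 1
Codeword b1..b15 = 000001010001101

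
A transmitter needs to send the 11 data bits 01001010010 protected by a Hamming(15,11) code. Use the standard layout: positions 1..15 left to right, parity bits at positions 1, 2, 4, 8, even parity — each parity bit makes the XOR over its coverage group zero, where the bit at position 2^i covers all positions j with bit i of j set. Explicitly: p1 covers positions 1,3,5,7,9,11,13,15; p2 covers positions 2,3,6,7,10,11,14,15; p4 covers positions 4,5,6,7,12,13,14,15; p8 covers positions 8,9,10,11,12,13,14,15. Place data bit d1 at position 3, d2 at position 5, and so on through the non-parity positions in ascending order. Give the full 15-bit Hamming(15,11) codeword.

100010011010010

Place data bits at non-power-of-two positions: b3=0, b5=1, b6=0, b7=0, b9=1, b10=0, b11=1, b12=0, b13=0, b14=1, b15=0.
p1 = XOR of data positions {3,5,7,9,11,13,15} = 0⊕1⊕0⊕1⊕1⊕0⊕0 = 1
p2 = XOR of data positions {3,6,7,10,11,14,15} = 0⊕0⊕0⊕0⊕1⊕1⊕0 = 0
p4 = XOR of data positions {5,6,7,12,13,14,15} = 1⊕0⊕0⊕0⊕0⊕1⊕0 = 0
p8 = XOR of data positions {9,10,11,12,13,14,15} = 1⊕0⊕1⊕0⊕0⊕1⊕0 = 1
Codeword b1..b15 = 100010011010010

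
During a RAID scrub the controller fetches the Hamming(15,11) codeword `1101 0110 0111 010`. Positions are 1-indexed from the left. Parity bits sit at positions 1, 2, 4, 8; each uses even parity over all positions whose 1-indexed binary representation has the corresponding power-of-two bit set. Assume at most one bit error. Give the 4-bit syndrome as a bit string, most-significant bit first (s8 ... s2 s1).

s1: b1⊕b3⊕b5⊕b7⊕b9⊕b11⊕b13⊕b15 = 1⊕0⊕0⊕1⊕0⊕1⊕0⊕0 = 1
s2: b2⊕b3⊕b6⊕b7⊕b10⊕b11⊕b14⊕b15 = 1⊕0⊕1⊕1⊕1⊕1⊕1⊕0 = 0
s4: b4⊕b5⊕b6⊕b7⊕b12⊕b13⊕b14⊕b15 = 1⊕0⊕1⊕1⊕1⊕0⊕1⊕0 = 1
s8: b8⊕b9⊕b10⊕b11⊕b12⊕b13⊕b14⊕b15 = 0⊕0⊕1⊕1⊕1⊕0⊕1⊕0 = 0
Syndrome (s8...s1) = 0101 → position 5.

0101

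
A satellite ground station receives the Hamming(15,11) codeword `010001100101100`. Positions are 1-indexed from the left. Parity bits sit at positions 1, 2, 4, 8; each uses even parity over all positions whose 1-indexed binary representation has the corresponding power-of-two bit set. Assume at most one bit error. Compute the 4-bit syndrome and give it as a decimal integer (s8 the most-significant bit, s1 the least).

8

s1: b1⊕b3⊕b5⊕b7⊕b9⊕b11⊕b13⊕b15 = 0⊕0⊕0⊕1⊕0⊕0⊕1⊕0 = 0
s2: b2⊕b3⊕b6⊕b7⊕b10⊕b11⊕b14⊕b15 = 1⊕0⊕1⊕1⊕1⊕0⊕0⊕0 = 0
s4: b4⊕b5⊕b6⊕b7⊕b12⊕b13⊕b14⊕b15 = 0⊕0⊕1⊕1⊕1⊕1⊕0⊕0 = 0
s8: b8⊕b9⊕b10⊕b11⊕b12⊕b13⊕b14⊕b15 = 0⊕0⊕1⊕0⊕1⊕1⊕0⊕0 = 1
Syndrome (s8...s1) = 1000 → position 8.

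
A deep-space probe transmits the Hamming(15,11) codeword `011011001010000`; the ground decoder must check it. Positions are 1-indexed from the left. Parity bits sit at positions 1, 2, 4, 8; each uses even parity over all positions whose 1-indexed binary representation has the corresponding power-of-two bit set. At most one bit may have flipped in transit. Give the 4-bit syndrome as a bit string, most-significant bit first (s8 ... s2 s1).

0000

s1: b1⊕b3⊕b5⊕b7⊕b9⊕b11⊕b13⊕b15 = 0⊕1⊕1⊕0⊕1⊕1⊕0⊕0 = 0
s2: b2⊕b3⊕b6⊕b7⊕b10⊕b11⊕b14⊕b15 = 1⊕1⊕1⊕0⊕0⊕1⊕0⊕0 = 0
s4: b4⊕b5⊕b6⊕b7⊕b12⊕b13⊕b14⊕b15 = 0⊕1⊕1⊕0⊕0⊕0⊕0⊕0 = 0
s8: b8⊕b9⊕b10⊕b11⊕b12⊕b13⊕b14⊕b15 = 0⊕1⊕0⊕1⊕0⊕0⊕0⊕0 = 0
Syndrome (s8...s1) = 0000 → position 0 (no error).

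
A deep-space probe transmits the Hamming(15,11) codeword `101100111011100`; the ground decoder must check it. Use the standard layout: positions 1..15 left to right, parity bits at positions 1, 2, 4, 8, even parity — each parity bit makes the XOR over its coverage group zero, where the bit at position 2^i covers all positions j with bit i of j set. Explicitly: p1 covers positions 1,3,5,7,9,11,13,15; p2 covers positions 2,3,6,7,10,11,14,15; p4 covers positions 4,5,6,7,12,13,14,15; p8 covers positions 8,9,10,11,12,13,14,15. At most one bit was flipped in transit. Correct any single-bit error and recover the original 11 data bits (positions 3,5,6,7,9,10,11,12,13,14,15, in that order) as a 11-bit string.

s1: b1⊕b3⊕b5⊕b7⊕b9⊕b11⊕b13⊕b15 = 1⊕1⊕0⊕1⊕1⊕1⊕1⊕0 = 0
s2: b2⊕b3⊕b6⊕b7⊕b10⊕b11⊕b14⊕b15 = 0⊕1⊕0⊕1⊕0⊕1⊕0⊕0 = 1
s4: b4⊕b5⊕b6⊕b7⊕b12⊕b13⊕b14⊕b15 = 1⊕0⊕0⊕1⊕1⊕1⊕0⊕0 = 0
s8: b8⊕b9⊕b10⊕b11⊕b12⊕b13⊕b14⊕b15 = 1⊕1⊕0⊕1⊕1⊕1⊕0⊕0 = 1
Syndrome (s8...s1) = 1010 → position 10.
Flip bit 10: corrected codeword = 101100111111100
Data bits at positions 3,5,6,7,9,10,11,12,13,14,15: 10011111100

10011111100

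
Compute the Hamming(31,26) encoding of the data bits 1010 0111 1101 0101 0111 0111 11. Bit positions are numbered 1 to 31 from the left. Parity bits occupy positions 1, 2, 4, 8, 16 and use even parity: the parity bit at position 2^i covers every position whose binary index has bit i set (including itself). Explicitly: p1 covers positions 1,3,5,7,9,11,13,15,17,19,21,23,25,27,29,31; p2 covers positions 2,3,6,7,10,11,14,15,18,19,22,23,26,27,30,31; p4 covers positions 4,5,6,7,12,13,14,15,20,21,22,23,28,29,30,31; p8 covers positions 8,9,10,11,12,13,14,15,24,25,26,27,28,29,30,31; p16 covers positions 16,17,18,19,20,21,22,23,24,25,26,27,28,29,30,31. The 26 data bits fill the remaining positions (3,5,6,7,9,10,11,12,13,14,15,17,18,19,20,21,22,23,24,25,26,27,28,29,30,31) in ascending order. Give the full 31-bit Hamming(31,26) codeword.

Place data bits at non-power-of-two positions: b3=1, b5=0, b6=1, b7=0, b9=0, b10=1, b11=1, b12=1, b13=1, b14=1, b15=0, b17=1, b18=0, b19=1, b20=0, b21=1, b22=0, b23=1, b24=1, b25=1, b26=0, b27=1, b28=1, b29=1, b30=1, b31=1.
p1 = XOR of data positions {3,5,7,9,11,13,15,17,19,21,23,25,27,29,31} = 1⊕0⊕0⊕0⊕1⊕1⊕0⊕1⊕1⊕1⊕1⊕1⊕1⊕1⊕1 = 1
p2 = XOR of data positions {3,6,7,10,11,14,15,18,19,22,23,26,27,30,31} = 1⊕1⊕0⊕1⊕1⊕1⊕0⊕0⊕1⊕0⊕1⊕0⊕1⊕1⊕1 = 0
p4 = XOR of data positions {5,6,7,12,13,14,15,20,21,22,23,28,29,30,31} = 0⊕1⊕0⊕1⊕1⊕1⊕0⊕0⊕1⊕0⊕1⊕1⊕1⊕1⊕1 = 0
p8 = XOR of data positions {9,10,11,12,13,14,15,24,25,26,27,28,29,30,31} = 0⊕1⊕1⊕1⊕1⊕1⊕0⊕1⊕1⊕0⊕1⊕1⊕1⊕1⊕1 = 0
p16 = XOR of data positions {17,18,19,20,21,22,23,24,25,26,27,28,29,30,31} = 1⊕0⊕1⊕0⊕1⊕0⊕1⊕1⊕1⊕0⊕1⊕1⊕1⊕1⊕1 = 1
Codeword b1..b31 = 1010010001111101101010111011111

1010010001111101101010111011111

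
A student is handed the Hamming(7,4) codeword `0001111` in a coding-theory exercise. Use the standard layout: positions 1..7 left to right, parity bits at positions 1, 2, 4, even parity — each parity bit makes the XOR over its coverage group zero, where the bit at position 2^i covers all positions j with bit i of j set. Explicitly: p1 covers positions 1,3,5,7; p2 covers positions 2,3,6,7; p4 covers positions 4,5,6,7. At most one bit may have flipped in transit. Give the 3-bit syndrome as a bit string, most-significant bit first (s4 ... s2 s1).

000

s1: b1⊕b3⊕b5⊕b7 = 0⊕0⊕1⊕1 = 0
s2: b2⊕b3⊕b6⊕b7 = 0⊕0⊕1⊕1 = 0
s4: b4⊕b5⊕b6⊕b7 = 1⊕1⊕1⊕1 = 0
Syndrome (s4...s1) = 000 → position 0 (no error).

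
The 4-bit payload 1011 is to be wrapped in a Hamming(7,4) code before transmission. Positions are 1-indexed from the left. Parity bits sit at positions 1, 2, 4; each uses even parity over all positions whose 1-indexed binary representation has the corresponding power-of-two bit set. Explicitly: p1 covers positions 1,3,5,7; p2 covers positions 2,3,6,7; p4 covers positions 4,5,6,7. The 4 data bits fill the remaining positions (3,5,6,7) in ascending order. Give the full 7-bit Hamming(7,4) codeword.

Place data bits at non-power-of-two positions: b3=1, b5=0, b6=1, b7=1.
p1 = XOR of data positions {3,5,7} = 1⊕0⊕1 = 0
p2 = XOR of data positions {3,6,7} = 1⊕1⊕1 = 1
p4 = XOR of data positions {5,6,7} = 0⊕1⊕1 = 0
Codeword b1..b7 = 0110011

0110011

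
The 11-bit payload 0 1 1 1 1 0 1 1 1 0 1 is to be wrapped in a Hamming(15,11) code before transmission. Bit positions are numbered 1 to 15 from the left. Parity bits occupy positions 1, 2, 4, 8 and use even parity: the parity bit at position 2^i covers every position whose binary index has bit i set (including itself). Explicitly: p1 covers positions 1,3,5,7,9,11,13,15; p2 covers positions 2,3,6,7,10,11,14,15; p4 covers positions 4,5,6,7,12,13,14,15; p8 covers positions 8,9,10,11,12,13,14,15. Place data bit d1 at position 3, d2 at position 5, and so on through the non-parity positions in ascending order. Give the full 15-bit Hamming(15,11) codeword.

Place data bits at non-power-of-two positions: b3=0, b5=1, b6=1, b7=1, b9=1, b10=0, b11=1, b12=1, b13=1, b14=0, b15=1.
p1 = XOR of data positions {3,5,7,9,11,13,15} = 0⊕1⊕1⊕1⊕1⊕1⊕1 = 0
p2 = XOR of data positions {3,6,7,10,11,14,15} = 0⊕1⊕1⊕0⊕1⊕0⊕1 = 0
p4 = XOR of data positions {5,6,7,12,13,14,15} = 1⊕1⊕1⊕1⊕1⊕0⊕1 = 0
p8 = XOR of data positions {9,10,11,12,13,14,15} = 1⊕0⊕1⊕1⊕1⊕0⊕1 = 1
Codeword b1..b15 = 000011111011101

000011111011101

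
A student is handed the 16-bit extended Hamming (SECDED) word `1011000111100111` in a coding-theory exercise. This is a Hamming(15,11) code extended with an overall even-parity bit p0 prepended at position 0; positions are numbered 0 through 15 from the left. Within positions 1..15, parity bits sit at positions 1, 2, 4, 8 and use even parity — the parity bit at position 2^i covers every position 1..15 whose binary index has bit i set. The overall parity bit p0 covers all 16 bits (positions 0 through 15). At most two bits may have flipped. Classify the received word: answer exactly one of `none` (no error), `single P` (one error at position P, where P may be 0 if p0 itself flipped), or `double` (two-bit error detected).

double

s1: b1⊕b3⊕b5⊕b7⊕b9⊕b11⊕b13⊕b15 = 0⊕1⊕0⊕1⊕1⊕0⊕1⊕1 = 1
s2: b2⊕b3⊕b6⊕b7⊕b10⊕b11⊕b14⊕b15 = 1⊕1⊕0⊕1⊕1⊕0⊕1⊕1 = 0
s4: b4⊕b5⊕b6⊕b7⊕b12⊕b13⊕b14⊕b15 = 0⊕0⊕0⊕1⊕0⊕1⊕1⊕1 = 0
s8: b8⊕b9⊕b10⊕b11⊕b12⊕b13⊕b14⊕b15 = 1⊕1⊕1⊕0⊕0⊕1⊕1⊕1 = 0
Syndrome (s8...s1) = 0001 → position 1.
Overall parity (XOR of all 16 bits, including p0): 1⊕0⊕1⊕1⊕0⊕0⊕0⊕1⊕1⊕1⊕1⊕0⊕0⊕1⊕1⊕1 = 0
Overall=0, syndrome position=1 → double-bit error detected (uncorrectable).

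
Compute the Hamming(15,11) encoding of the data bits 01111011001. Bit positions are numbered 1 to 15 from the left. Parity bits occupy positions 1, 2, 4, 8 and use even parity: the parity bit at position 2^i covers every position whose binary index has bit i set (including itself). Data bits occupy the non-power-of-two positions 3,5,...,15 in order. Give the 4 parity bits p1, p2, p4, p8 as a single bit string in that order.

Place data bits at non-power-of-two positions: b3=0, b5=1, b6=1, b7=1, b9=1, b10=0, b11=1, b12=1, b13=0, b14=0, b15=1.
p1 = XOR of data positions {3,5,7,9,11,13,15} = 0⊕1⊕1⊕1⊕1⊕0⊕1 = 1
p2 = XOR of data positions {3,6,7,10,11,14,15} = 0⊕1⊕1⊕0⊕1⊕0⊕1 = 0
p4 = XOR of data positions {5,6,7,12,13,14,15} = 1⊕1⊕1⊕1⊕0⊕0⊕1 = 1
p8 = XOR of data positions {9,10,11,12,13,14,15} = 1⊕0⊕1⊕1⊕0⊕0⊕1 = 0
Parity bits p1,p2,p4,p8 = 1010

1010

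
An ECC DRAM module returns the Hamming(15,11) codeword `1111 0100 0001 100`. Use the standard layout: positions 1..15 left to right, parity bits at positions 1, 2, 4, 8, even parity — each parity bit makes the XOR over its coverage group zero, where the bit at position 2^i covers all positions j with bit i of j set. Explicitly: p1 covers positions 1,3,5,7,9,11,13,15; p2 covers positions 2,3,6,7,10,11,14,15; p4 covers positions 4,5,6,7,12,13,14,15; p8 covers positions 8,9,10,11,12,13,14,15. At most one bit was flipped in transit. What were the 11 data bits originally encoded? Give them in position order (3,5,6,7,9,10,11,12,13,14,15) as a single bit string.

s1: b1⊕b3⊕b5⊕b7⊕b9⊕b11⊕b13⊕b15 = 1⊕1⊕0⊕0⊕0⊕0⊕1⊕0 = 1
s2: b2⊕b3⊕b6⊕b7⊕b10⊕b11⊕b14⊕b15 = 1⊕1⊕1⊕0⊕0⊕0⊕0⊕0 = 1
s4: b4⊕b5⊕b6⊕b7⊕b12⊕b13⊕b14⊕b15 = 1⊕0⊕1⊕0⊕1⊕1⊕0⊕0 = 0
s8: b8⊕b9⊕b10⊕b11⊕b12⊕b13⊕b14⊕b15 = 0⊕0⊕0⊕0⊕1⊕1⊕0⊕0 = 0
Syndrome (s8...s1) = 0011 → position 3.
Flip bit 3: corrected codeword = 110101000001100
Data bits at positions 3,5,6,7,9,10,11,12,13,14,15: 00100001100

00100001100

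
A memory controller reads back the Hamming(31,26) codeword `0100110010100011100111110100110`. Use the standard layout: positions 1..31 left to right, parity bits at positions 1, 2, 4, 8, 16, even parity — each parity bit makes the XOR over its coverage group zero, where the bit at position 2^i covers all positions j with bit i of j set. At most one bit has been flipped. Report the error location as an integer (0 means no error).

s1: b1⊕b3⊕b5⊕b7⊕b9⊕b11⊕b13⊕b15⊕b17⊕b19⊕b21⊕b23⊕b25⊕b27⊕b29⊕b31 = 0⊕0⊕1⊕0⊕1⊕1⊕0⊕1⊕1⊕0⊕1⊕1⊕0⊕0⊕1⊕0 = 0
s2: b2⊕b3⊕b6⊕b7⊕b10⊕b11⊕b14⊕b15⊕b18⊕b19⊕b22⊕b23⊕b26⊕b27⊕b30⊕b31 = 1⊕0⊕1⊕0⊕0⊕1⊕0⊕1⊕0⊕0⊕1⊕1⊕1⊕0⊕1⊕0 = 0
s4: b4⊕b5⊕b6⊕b7⊕b12⊕b13⊕b14⊕b15⊕b20⊕b21⊕b22⊕b23⊕b28⊕b29⊕b30⊕b31 = 0⊕1⊕1⊕0⊕0⊕0⊕0⊕1⊕1⊕1⊕1⊕1⊕0⊕1⊕1⊕0 = 1
s8: b8⊕b9⊕b10⊕b11⊕b12⊕b13⊕b14⊕b15⊕b24⊕b25⊕b26⊕b27⊕b28⊕b29⊕b30⊕b31 = 0⊕1⊕0⊕1⊕0⊕0⊕0⊕1⊕1⊕0⊕1⊕0⊕0⊕1⊕1⊕0 = 1
s16: b16⊕b17⊕b18⊕b19⊕b20⊕b21⊕b22⊕b23⊕b24⊕b25⊕b26⊕b27⊕b28⊕b29⊕b30⊕b31 = 1⊕1⊕0⊕0⊕1⊕1⊕1⊕1⊕1⊕0⊕1⊕0⊕0⊕1⊕1⊕0 = 0
Syndrome (s16...s1) = 01100 → position 12.

12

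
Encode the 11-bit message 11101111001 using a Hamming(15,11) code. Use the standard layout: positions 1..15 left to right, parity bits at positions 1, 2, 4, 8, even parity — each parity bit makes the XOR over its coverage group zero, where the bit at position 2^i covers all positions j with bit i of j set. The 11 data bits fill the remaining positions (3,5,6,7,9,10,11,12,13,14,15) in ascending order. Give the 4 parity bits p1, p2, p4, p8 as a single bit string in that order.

Place data bits at non-power-of-two positions: b3=1, b5=1, b6=1, b7=0, b9=1, b10=1, b11=1, b12=1, b13=0, b14=0, b15=1.
p1 = XOR of data positions {3,5,7,9,11,13,15} = 1⊕1⊕0⊕1⊕1⊕0⊕1 = 1
p2 = XOR of data positions {3,6,7,10,11,14,15} = 1⊕1⊕0⊕1⊕1⊕0⊕1 = 1
p4 = XOR of data positions {5,6,7,12,13,14,15} = 1⊕1⊕0⊕1⊕0⊕0⊕1 = 0
p8 = XOR of data positions {9,10,11,12,13,14,15} = 1⊕1⊕1⊕1⊕0⊕0⊕1 = 1
Parity bits p1,p2,p4,p8 = 1101

1101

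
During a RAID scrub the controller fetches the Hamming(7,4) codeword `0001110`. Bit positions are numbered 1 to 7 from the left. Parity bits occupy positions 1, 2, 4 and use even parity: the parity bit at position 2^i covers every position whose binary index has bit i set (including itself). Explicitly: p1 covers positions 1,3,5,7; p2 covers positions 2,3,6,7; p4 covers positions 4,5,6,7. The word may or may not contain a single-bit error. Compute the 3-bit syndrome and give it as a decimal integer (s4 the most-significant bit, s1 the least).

s1: b1⊕b3⊕b5⊕b7 = 0⊕0⊕1⊕0 = 1
s2: b2⊕b3⊕b6⊕b7 = 0⊕0⊕1⊕0 = 1
s4: b4⊕b5⊕b6⊕b7 = 1⊕1⊕1⊕0 = 1
Syndrome (s4...s1) = 111 → position 7.

7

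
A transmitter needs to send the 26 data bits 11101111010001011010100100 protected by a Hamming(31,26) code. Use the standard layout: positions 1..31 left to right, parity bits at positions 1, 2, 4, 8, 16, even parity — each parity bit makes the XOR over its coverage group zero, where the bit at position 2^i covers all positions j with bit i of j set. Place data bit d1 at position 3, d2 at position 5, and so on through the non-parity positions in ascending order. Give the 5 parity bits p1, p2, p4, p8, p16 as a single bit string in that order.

10100

Place data bits at non-power-of-two positions: b3=1, b5=1, b6=1, b7=0, b9=1, b10=1, b11=1, b12=1, b13=0, b14=1, b15=0, b17=0, b18=0, b19=1, b20=0, b21=1, b22=1, b23=0, b24=1, b25=0, b26=1, b27=0, b28=0, b29=1, b30=0, b31=0.
p1 = XOR of data positions {3,5,7,9,11,13,15,17,19,21,23,25,27,29,31} = 1⊕1⊕0⊕1⊕1⊕0⊕0⊕0⊕1⊕1⊕0⊕0⊕0⊕1⊕0 = 1
p2 = XOR of data positions {3,6,7,10,11,14,15,18,19,22,23,26,27,30,31} = 1⊕1⊕0⊕1⊕1⊕1⊕0⊕0⊕1⊕1⊕0⊕1⊕0⊕0⊕0 = 0
p4 = XOR of data positions {5,6,7,12,13,14,15,20,21,22,23,28,29,30,31} = 1⊕1⊕0⊕1⊕0⊕1⊕0⊕0⊕1⊕1⊕0⊕0⊕1⊕0⊕0 = 1
p8 = XOR of data positions {9,10,11,12,13,14,15,24,25,26,27,28,29,30,31} = 1⊕1⊕1⊕1⊕0⊕1⊕0⊕1⊕0⊕1⊕0⊕0⊕1⊕0⊕0 = 0
p16 = XOR of data positions {17,18,19,20,21,22,23,24,25,26,27,28,29,30,31} = 0⊕0⊕1⊕0⊕1⊕1⊕0⊕1⊕0⊕1⊕0⊕0⊕1⊕0⊕0 = 0
Parity bits p1,p2,p4,p8,p16 = 10100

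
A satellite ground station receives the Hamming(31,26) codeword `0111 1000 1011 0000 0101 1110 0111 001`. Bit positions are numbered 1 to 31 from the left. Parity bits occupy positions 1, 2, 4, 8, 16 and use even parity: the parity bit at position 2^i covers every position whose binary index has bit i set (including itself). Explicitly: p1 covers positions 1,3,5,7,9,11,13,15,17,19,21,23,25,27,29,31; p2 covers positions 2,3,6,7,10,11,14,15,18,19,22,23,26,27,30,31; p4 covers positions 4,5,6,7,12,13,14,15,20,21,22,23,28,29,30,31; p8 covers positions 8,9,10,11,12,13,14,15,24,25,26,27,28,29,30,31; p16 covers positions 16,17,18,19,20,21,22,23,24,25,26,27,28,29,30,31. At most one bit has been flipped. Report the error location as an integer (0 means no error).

s1: b1⊕b3⊕b5⊕b7⊕b9⊕b11⊕b13⊕b15⊕b17⊕b19⊕b21⊕b23⊕b25⊕b27⊕b29⊕b31 = 0⊕1⊕1⊕0⊕1⊕1⊕0⊕0⊕0⊕0⊕1⊕1⊕0⊕1⊕0⊕1 = 0
s2: b2⊕b3⊕b6⊕b7⊕b10⊕b11⊕b14⊕b15⊕b18⊕b19⊕b22⊕b23⊕b26⊕b27⊕b30⊕b31 = 1⊕1⊕0⊕0⊕0⊕1⊕0⊕0⊕1⊕0⊕1⊕1⊕1⊕1⊕0⊕1 = 1
s4: b4⊕b5⊕b6⊕b7⊕b12⊕b13⊕b14⊕b15⊕b20⊕b21⊕b22⊕b23⊕b28⊕b29⊕b30⊕b31 = 1⊕1⊕0⊕0⊕1⊕0⊕0⊕0⊕1⊕1⊕1⊕1⊕1⊕0⊕0⊕1 = 1
s8: b8⊕b9⊕b10⊕b11⊕b12⊕b13⊕b14⊕b15⊕b24⊕b25⊕b26⊕b27⊕b28⊕b29⊕b30⊕b31 = 0⊕1⊕0⊕1⊕1⊕0⊕0⊕0⊕0⊕0⊕1⊕1⊕1⊕0⊕0⊕1 = 1
s16: b16⊕b17⊕b18⊕b19⊕b20⊕b21⊕b22⊕b23⊕b24⊕b25⊕b26⊕b27⊕b28⊕b29⊕b30⊕b31 = 0⊕0⊕1⊕0⊕1⊕1⊕1⊕1⊕0⊕0⊕1⊕1⊕1⊕0⊕0⊕1 = 1
Syndrome (s16...s1) = 11110 → position 30.

30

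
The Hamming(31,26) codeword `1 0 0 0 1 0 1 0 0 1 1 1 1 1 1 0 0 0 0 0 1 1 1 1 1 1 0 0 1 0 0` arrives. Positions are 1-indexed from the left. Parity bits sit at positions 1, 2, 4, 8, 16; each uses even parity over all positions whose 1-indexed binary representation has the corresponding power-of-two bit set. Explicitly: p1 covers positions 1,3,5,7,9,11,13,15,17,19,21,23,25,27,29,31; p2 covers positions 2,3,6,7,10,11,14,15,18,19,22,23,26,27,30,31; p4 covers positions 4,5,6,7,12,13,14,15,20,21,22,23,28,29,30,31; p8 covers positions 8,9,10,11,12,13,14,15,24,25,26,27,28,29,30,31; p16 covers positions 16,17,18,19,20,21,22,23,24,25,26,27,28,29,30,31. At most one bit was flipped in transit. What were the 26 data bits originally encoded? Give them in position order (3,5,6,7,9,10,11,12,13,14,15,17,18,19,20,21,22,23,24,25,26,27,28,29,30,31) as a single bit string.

s1: b1⊕b3⊕b5⊕b7⊕b9⊕b11⊕b13⊕b15⊕b17⊕b19⊕b21⊕b23⊕b25⊕b27⊕b29⊕b31 = 1⊕0⊕1⊕1⊕0⊕1⊕1⊕1⊕0⊕0⊕1⊕1⊕1⊕0⊕1⊕0 = 0
s2: b2⊕b3⊕b6⊕b7⊕b10⊕b11⊕b14⊕b15⊕b18⊕b19⊕b22⊕b23⊕b26⊕b27⊕b30⊕b31 = 0⊕0⊕0⊕1⊕1⊕1⊕1⊕1⊕0⊕0⊕1⊕1⊕1⊕0⊕0⊕0 = 0
s4: b4⊕b5⊕b6⊕b7⊕b12⊕b13⊕b14⊕b15⊕b20⊕b21⊕b22⊕b23⊕b28⊕b29⊕b30⊕b31 = 0⊕1⊕0⊕1⊕1⊕1⊕1⊕1⊕0⊕1⊕1⊕1⊕0⊕1⊕0⊕0 = 0
s8: b8⊕b9⊕b10⊕b11⊕b12⊕b13⊕b14⊕b15⊕b24⊕b25⊕b26⊕b27⊕b28⊕b29⊕b30⊕b31 = 0⊕0⊕1⊕1⊕1⊕1⊕1⊕1⊕1⊕1⊕1⊕0⊕0⊕1⊕0⊕0 = 0
s16: b16⊕b17⊕b18⊕b19⊕b20⊕b21⊕b22⊕b23⊕b24⊕b25⊕b26⊕b27⊕b28⊕b29⊕b30⊕b31 = 0⊕0⊕0⊕0⊕0⊕1⊕1⊕1⊕1⊕1⊕1⊕0⊕0⊕1⊕0⊕0 = 1
Syndrome (s16...s1) = 10000 → position 16.
Flip bit 16: corrected codeword = 1000101001111111000011111100100
Data bits at positions 3,5,6,7,9,10,11,12,13,14,15,17,18,19,20,21,22,23,24,25,26,27,28,29,30,31: 01010111111000011111100100

01010111111000011111100100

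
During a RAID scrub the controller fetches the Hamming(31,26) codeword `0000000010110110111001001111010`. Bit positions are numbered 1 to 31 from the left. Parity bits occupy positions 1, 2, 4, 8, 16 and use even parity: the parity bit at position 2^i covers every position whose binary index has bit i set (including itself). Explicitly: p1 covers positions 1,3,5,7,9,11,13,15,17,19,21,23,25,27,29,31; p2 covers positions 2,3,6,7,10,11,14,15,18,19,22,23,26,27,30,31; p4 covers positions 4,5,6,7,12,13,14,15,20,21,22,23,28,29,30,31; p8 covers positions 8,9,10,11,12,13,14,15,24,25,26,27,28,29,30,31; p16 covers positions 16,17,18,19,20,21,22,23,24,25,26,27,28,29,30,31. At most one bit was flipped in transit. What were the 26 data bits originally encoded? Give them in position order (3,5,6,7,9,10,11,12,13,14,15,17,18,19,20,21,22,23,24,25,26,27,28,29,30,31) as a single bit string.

s1: b1⊕b3⊕b5⊕b7⊕b9⊕b11⊕b13⊕b15⊕b17⊕b19⊕b21⊕b23⊕b25⊕b27⊕b29⊕b31 = 0⊕0⊕0⊕0⊕1⊕1⊕0⊕1⊕1⊕1⊕0⊕0⊕1⊕1⊕0⊕0 = 1
s2: b2⊕b3⊕b6⊕b7⊕b10⊕b11⊕b14⊕b15⊕b18⊕b19⊕b22⊕b23⊕b26⊕b27⊕b30⊕b31 = 0⊕0⊕0⊕0⊕0⊕1⊕1⊕1⊕1⊕1⊕1⊕0⊕1⊕1⊕1⊕0 = 1
s4: b4⊕b5⊕b6⊕b7⊕b12⊕b13⊕b14⊕b15⊕b20⊕b21⊕b22⊕b23⊕b28⊕b29⊕b30⊕b31 = 0⊕0⊕0⊕0⊕1⊕0⊕1⊕1⊕0⊕0⊕1⊕0⊕1⊕0⊕1⊕0 = 0
s8: b8⊕b9⊕b10⊕b11⊕b12⊕b13⊕b14⊕b15⊕b24⊕b25⊕b26⊕b27⊕b28⊕b29⊕b30⊕b31 = 0⊕1⊕0⊕1⊕1⊕0⊕1⊕1⊕0⊕1⊕1⊕1⊕1⊕0⊕1⊕0 = 0
s16: b16⊕b17⊕b18⊕b19⊕b20⊕b21⊕b22⊕b23⊕b24⊕b25⊕b26⊕b27⊕b28⊕b29⊕b30⊕b31 = 0⊕1⊕1⊕1⊕0⊕0⊕1⊕0⊕0⊕1⊕1⊕1⊕1⊕0⊕1⊕0 = 1
Syndrome (s16...s1) = 10011 → position 19.
Flip bit 19: corrected codeword = 0000000010110110110001001111010
Data bits at positions 3,5,6,7,9,10,11,12,13,14,15,17,18,19,20,21,22,23,24,25,26,27,28,29,30,31: 00001011011110001001111010

00001011011110001001111010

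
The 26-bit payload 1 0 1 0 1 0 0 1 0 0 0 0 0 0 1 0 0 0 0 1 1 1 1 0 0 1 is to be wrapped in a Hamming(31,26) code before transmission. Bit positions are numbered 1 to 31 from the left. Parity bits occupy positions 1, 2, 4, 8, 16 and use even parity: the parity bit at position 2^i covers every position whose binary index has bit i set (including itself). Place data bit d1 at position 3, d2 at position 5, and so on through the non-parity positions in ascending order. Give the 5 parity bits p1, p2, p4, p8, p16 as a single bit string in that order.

11110

Place data bits at non-power-of-two positions: b3=1, b5=0, b6=1, b7=0, b9=1, b10=0, b11=0, b12=1, b13=0, b14=0, b15=0, b17=0, b18=0, b19=0, b20=1, b21=0, b22=0, b23=0, b24=0, b25=1, b26=1, b27=1, b28=1, b29=0, b30=0, b31=1.
p1 = XOR of data positions {3,5,7,9,11,13,15,17,19,21,23,25,27,29,31} = 1⊕0⊕0⊕1⊕0⊕0⊕0⊕0⊕0⊕0⊕0⊕1⊕1⊕0⊕1 = 1
p2 = XOR of data positions {3,6,7,10,11,14,15,18,19,22,23,26,27,30,31} = 1⊕1⊕0⊕0⊕0⊕0⊕0⊕0⊕0⊕0⊕0⊕1⊕1⊕0⊕1 = 1
p4 = XOR of data positions {5,6,7,12,13,14,15,20,21,22,23,28,29,30,31} = 0⊕1⊕0⊕1⊕0⊕0⊕0⊕1⊕0⊕0⊕0⊕1⊕0⊕0⊕1 = 1
p8 = XOR of data positions {9,10,11,12,13,14,15,24,25,26,27,28,29,30,31} = 1⊕0⊕0⊕1⊕0⊕0⊕0⊕0⊕1⊕1⊕1⊕1⊕0⊕0⊕1 = 1
p16 = XOR of data positions {17,18,19,20,21,22,23,24,25,26,27,28,29,30,31} = 0⊕0⊕0⊕1⊕0⊕0⊕0⊕0⊕1⊕1⊕1⊕1⊕0⊕0⊕1 = 0
Parity bits p1,p2,p4,p8,p16 = 11110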